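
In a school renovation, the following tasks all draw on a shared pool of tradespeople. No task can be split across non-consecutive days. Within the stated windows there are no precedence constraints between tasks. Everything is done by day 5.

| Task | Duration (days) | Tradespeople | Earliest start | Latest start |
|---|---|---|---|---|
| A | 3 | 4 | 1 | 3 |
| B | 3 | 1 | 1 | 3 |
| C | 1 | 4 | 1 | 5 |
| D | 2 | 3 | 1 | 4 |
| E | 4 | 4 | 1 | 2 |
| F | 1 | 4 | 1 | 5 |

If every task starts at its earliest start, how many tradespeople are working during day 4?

At early start, day 4 has: E.
Demand: 4 = 4.

4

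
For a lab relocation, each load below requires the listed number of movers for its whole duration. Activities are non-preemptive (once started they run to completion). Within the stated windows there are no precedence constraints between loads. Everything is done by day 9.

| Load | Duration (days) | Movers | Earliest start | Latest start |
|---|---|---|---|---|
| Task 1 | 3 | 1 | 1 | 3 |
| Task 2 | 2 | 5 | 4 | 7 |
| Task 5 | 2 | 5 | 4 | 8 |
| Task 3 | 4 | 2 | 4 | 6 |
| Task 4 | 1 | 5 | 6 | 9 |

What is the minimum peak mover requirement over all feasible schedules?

Early-start (Task 1@1, Task 2@4, Task 5@4, Task 3@4, Task 4@6) gives peak 12: d1:1  d2:1  d3:1  d4:12  d5:12  d6:7  d7:2  d8:0  d9:0.
Shift Task 5→6, Task 4→8.
Schedule Task 1@1, Task 2@4, Task 5@6, Task 3@4, Task 4@8: d1:1  d2:1  d3:1  d4:7  d5:7  d6:7  d7:7  d8:5  d9:0 — peak 7.

7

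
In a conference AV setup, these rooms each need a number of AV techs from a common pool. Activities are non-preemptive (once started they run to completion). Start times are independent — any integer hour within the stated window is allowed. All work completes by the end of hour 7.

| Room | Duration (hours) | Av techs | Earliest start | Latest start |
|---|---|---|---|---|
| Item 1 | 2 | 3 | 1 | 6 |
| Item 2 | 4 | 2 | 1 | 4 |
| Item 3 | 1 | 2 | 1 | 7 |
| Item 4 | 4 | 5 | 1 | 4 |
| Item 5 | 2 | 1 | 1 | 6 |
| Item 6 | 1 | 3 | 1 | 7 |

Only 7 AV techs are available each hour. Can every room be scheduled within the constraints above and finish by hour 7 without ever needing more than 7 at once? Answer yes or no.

yes

Schedule Item 1@1, Item 2@1, Item 3@1, Item 4@3, Item 5@5, Item 6@7: h1:7  h2:5  h3:7  h4:7  h5:6  h6:6  h7:3 — peak 7 ≤ 7.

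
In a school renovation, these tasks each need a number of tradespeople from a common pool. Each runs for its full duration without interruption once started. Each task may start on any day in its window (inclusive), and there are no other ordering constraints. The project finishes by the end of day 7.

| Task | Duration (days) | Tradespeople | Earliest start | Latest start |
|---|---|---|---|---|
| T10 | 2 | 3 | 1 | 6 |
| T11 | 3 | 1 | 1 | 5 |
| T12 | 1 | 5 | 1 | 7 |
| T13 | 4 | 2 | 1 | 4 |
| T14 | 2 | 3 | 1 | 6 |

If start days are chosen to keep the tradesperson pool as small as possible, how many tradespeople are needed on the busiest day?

5

Early-start (T10@1, T11@1, T12@1, T13@1, T14@1) gives peak 14: d1:14  d2:9  d3:3  d4:2  d5:0  d6:0  d7:0.
Shift T12→7, T13→3, T14→4.
Schedule T10@1, T11@1, T12@7, T13@3, T14@4: d1:4  d2:4  d3:3  d4:5  d5:5  d6:2  d7:5 — peak 5.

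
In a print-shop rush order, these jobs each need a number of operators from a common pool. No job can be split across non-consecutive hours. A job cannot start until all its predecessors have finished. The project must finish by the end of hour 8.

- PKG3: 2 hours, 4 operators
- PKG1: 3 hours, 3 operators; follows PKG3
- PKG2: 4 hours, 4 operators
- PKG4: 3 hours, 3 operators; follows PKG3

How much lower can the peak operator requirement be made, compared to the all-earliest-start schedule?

3

Early-start peak: h1:8  h2:8  h3:10  h4:10  h5:6  h6:0  h7:0  h8:0 ⇒ 10.
Leveled (PKG3@1, PKG1@3, PKG2@3, PKG4@6): h1:4  h2:4  h3:7  h4:7  h5:7  h6:7  h7:3  h8:3 ⇒ 7.
Reduction 10 − 7 = 3.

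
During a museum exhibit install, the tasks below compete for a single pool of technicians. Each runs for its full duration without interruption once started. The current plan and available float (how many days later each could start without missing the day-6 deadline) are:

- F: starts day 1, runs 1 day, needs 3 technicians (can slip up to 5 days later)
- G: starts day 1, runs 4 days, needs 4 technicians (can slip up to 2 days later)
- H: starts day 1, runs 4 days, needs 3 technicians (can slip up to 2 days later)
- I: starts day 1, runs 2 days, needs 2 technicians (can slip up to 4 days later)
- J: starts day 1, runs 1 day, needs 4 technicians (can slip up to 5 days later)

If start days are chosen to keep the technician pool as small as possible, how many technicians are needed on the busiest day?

Early-start (F@1, G@1, H@1, I@1, J@1) gives peak 16: d1:16  d2:9  d3:7  d4:7  d5:0  d6:0.
Shift H→2, I→5, J→6.
Schedule F@1, G@1, H@2, I@5, J@6: d1:7  d2:7  d3:7  d4:7  d5:5  d6:6 — peak 7.
Total technician-days = 39 over 6 days ⇒ peak ≥ ⌈39/6⌉ = 7, so 7 is optimal.

7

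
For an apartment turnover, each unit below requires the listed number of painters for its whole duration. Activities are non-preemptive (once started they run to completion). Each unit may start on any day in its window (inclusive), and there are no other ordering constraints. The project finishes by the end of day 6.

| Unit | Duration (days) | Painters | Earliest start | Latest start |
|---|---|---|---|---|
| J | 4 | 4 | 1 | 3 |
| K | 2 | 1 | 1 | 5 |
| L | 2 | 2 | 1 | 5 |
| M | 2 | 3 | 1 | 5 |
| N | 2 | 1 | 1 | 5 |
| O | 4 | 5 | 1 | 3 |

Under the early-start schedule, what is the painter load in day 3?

9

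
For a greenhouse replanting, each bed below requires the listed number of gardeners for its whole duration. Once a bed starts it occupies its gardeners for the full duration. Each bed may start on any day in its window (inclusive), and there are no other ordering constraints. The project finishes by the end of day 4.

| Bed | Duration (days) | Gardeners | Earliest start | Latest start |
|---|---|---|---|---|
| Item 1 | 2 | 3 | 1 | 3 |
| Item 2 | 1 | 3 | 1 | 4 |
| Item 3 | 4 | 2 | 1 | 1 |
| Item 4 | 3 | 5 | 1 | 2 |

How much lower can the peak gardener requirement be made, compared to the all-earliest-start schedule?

3

Early-start peak: d1:13  d2:10  d3:7  d4:2 ⇒ 13.
Leveled (Item 1@1, Item 2@1, Item 3@1, Item 4@2): d1:8  d2:10  d3:7  d4:7 ⇒ 10.
Reduction 13 − 10 = 3.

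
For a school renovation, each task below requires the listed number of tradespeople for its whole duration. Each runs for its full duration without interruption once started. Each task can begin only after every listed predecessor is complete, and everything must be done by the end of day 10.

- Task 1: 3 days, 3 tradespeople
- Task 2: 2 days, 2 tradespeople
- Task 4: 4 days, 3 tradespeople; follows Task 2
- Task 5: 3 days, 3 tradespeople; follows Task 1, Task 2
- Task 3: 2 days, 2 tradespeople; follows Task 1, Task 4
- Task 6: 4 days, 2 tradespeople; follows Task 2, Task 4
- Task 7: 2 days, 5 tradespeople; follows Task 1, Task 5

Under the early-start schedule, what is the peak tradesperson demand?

Early-start schedule: Task 1@1, Task 2@1, Task 4@3, Task 5@4, Task 3@7, Task 6@7, Task 7@7.
Load per day: day 1: 5, day 2: 5, day 3: 6, day 4: 6, day 5: 6, day 6: 6, day 7: 9, day 8: 9, day 9: 2, day 10: 2.
Peak is 9.

9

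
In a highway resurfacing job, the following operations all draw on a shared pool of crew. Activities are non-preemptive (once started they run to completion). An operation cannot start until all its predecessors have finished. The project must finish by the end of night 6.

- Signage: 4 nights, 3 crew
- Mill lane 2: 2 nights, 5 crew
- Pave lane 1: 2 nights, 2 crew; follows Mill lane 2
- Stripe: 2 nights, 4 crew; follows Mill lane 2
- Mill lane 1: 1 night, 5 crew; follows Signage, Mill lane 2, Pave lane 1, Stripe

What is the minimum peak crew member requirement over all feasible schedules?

Schedule Signage@1, Mill lane 2@1, Pave lane 1@3, Stripe@3, Mill lane 1@5: n1:8  n2:8  n3:9  n4:9  n5:5  n6:0 — peak 9.
No arrangement of the 11 feasible schedules does better.

9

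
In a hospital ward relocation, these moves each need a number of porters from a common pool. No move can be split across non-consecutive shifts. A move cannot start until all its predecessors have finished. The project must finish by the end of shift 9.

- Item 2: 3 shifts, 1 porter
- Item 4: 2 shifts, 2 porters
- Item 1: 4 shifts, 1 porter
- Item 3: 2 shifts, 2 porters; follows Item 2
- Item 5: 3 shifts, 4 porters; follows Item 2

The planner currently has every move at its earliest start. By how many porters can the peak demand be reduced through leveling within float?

3

Early-start peak: s1:4  s2:4  s3:2  s4:7  s5:6  s6:4  s7:0  s8:0  s9:0 ⇒ 7.
Leveled (Item 2@1, Item 4@1, Item 1@1, Item 3@4, Item 5@6): s1:4  s2:4  s3:2  s4:3  s5:2  s6:4  s7:4  s8:4  s9:0 ⇒ 4.
Reduction 7 − 4 = 3.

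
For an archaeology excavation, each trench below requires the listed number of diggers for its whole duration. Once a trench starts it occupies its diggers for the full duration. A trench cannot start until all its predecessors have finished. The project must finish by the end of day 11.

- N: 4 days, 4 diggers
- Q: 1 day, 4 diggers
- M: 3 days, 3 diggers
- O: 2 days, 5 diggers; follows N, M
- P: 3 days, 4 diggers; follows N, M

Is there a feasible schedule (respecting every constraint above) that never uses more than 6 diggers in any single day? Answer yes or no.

no

The minimum achievable peak is 7; 6 < 7, so no feasible schedule stays within the cap.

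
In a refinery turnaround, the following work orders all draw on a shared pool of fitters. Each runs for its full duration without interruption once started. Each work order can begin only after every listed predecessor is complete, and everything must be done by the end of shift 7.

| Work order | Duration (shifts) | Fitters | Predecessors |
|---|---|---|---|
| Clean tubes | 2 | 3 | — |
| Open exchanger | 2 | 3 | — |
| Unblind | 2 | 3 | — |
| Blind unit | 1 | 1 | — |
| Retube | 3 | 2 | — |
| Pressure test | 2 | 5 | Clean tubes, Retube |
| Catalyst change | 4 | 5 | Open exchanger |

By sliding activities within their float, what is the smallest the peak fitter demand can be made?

Early-start (Clean tubes@1, Open exchanger@1, Unblind@1, Blind unit@1, Retube@1, Pressure test@4, Catalyst change@3) gives peak 12: s1:12  s2:11  s3:7  s4:10  s5:10  s6:5  s7:0.
Shift Retube→3, Pressure test→6.
Schedule Clean tubes@1, Open exchanger@1, Unblind@1, Blind unit@1, Retube@3, Pressure test@6, Catalyst change@3: s1:10  s2:9  s3:7  s4:7  s5:7  s6:10  s7:5 — peak 10.

10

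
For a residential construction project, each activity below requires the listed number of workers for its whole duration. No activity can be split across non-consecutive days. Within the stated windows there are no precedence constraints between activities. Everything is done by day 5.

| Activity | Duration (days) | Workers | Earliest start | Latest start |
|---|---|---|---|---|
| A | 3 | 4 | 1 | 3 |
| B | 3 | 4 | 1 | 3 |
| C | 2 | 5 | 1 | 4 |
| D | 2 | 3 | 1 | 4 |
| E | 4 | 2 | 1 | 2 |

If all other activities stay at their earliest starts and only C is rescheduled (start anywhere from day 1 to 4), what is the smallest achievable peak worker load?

13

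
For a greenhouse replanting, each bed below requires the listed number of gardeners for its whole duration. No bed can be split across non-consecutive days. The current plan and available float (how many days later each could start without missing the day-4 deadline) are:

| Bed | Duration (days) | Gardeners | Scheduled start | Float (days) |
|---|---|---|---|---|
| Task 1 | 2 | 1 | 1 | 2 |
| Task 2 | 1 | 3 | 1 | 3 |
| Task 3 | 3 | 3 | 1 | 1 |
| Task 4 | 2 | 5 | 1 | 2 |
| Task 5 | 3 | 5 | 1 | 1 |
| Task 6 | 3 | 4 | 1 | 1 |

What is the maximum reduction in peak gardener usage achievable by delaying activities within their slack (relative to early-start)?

Early-start peak: d1:21  d2:18  d3:12  d4:0 ⇒ 21.
Leveled (Task 1@1, Task 2@1, Task 3@1, Task 4@3, Task 5@1, Task 6@1): d1:16  d2:13  d3:17  d4:5 ⇒ 17.
Reduction 21 − 17 = 4.

4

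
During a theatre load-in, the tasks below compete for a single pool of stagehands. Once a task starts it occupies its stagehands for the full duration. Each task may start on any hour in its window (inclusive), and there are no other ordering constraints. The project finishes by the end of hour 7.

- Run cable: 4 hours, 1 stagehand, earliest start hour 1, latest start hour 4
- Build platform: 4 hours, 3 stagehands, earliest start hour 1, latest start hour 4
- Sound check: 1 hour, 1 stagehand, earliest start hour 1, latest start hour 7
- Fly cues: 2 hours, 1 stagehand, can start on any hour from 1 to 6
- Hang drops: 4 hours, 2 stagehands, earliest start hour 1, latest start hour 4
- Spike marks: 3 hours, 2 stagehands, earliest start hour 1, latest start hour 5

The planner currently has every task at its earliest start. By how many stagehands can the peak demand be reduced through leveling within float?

4

Early-start peak: h1:10  h2:9  h3:8  h4:6  h5:0  h6:0  h7:0 ⇒ 10.
Leveled (Run cable@1, Build platform@1, Sound check@1, Fly cues@1, Hang drops@3, Spike marks@5): h1:6  h2:5  h3:6  h4:6  h5:4  h6:4  h7:2 ⇒ 6.
Reduction 10 − 6 = 4.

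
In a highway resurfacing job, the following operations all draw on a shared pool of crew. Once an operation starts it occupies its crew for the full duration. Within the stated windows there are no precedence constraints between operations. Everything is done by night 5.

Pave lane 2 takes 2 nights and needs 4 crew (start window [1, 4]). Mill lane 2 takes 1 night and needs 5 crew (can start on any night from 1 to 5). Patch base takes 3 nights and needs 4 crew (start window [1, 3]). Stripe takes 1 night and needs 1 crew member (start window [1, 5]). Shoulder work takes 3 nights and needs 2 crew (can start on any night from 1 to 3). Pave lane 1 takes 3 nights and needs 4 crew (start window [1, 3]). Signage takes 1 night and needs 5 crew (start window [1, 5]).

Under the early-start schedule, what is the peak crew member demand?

Early-start schedule: Pave lane 2@1, Mill lane 2@1, Patch base@1, Stripe@1, Shoulder work@1, Pave lane 1@1, Signage@1.
Load per night: night 1: 25, night 2: 14, night 3: 10, night 4: 0, night 5: 0.
Peak is 25.

25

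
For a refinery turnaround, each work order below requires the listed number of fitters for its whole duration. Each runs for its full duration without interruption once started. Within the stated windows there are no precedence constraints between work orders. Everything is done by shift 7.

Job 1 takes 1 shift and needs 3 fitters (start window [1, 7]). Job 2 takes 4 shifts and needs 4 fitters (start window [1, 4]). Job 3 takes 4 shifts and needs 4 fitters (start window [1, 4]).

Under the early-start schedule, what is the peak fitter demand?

Early-start schedule: Job 1@1, Job 2@1, Job 3@1.
Load per shift: shift 1: 11, shift 2: 8, shift 3: 8, shift 4: 8, shift 5: 0, shift 6: 0, shift 7: 0.
Peak is 11.

11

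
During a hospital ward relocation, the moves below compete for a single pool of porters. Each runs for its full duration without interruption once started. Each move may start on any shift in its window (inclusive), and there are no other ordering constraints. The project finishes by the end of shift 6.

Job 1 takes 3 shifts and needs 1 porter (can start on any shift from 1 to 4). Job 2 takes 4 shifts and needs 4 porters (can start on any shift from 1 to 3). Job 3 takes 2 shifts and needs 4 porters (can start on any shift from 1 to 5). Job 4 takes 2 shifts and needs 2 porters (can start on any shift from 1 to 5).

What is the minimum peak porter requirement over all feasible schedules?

Early-start (Job 1@1, Job 2@1, Job 3@1, Job 4@1) gives peak 11: s1:11  s2:11  s3:5  s4:4  s5:0  s6:0.
Shift Job 3→5, Job 4→4.
Schedule Job 1@1, Job 2@1, Job 3@5, Job 4@4: s1:5  s2:5  s3:5  s4:6  s5:6  s6:4 — peak 6.
Total porter-shifts = 31 over 6 shifts ⇒ peak ≥ ⌈31/6⌉ = 6, so 6 is optimal.

6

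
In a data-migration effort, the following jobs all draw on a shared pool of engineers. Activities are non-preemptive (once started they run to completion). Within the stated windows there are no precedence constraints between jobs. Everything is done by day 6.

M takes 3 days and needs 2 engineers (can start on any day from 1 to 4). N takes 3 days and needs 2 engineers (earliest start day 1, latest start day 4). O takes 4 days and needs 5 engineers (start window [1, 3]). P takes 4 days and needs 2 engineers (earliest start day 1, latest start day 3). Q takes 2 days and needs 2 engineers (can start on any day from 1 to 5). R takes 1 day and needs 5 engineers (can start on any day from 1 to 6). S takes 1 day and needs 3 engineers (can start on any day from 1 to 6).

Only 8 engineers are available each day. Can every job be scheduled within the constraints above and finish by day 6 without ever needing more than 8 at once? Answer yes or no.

no

Total engineer-days = 52; over 6 days the average is 52/6 > 8, so some day must exceed 8.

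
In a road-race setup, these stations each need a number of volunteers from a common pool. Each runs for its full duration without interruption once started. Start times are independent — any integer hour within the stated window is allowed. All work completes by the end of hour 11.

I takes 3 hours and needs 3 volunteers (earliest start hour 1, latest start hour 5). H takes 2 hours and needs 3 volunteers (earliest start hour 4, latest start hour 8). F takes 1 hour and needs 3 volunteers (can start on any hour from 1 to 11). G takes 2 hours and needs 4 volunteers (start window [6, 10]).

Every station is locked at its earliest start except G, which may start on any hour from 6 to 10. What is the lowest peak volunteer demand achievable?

G@6: h1:6  h2:3  h3:3  h4:3  h5:3  h6:4  h7:4  h8:0  h9:0  h10:0  h11:0 → peak 6
G@7: h1:6  h2:3  h3:3  h4:3  h5:3  h6:0  h7:4  h8:4  h9:0  h10:0  h11:0 → peak 6
G@8: h1:6  h2:3  h3:3  h4:3  h5:3  h6:0  h7:0  h8:4  h9:4  h10:0  h11:0 → peak 6
G@9: h1:6  h2:3  h3:3  h4:3  h5:3  h6:0  h7:0  h8:0  h9:4  h10:4  h11:0 → peak 6
G@10: h1:6  h2:3  h3:3  h4:3  h5:3  h6:0  h7:0  h8:0  h9:0  h10:4  h11:4 → peak 6
Best is G@6, peak 6.

6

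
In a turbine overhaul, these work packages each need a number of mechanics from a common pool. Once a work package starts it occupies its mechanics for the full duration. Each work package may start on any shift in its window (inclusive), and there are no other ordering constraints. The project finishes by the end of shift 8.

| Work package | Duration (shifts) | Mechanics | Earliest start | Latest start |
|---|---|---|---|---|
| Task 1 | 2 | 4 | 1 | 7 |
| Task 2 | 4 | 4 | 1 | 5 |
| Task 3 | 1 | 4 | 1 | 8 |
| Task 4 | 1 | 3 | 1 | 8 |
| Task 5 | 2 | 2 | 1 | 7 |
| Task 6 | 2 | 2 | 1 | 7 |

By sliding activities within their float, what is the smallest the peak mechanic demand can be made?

6

Early-start (Task 1@1, Task 2@1, Task 3@1, Task 4@1, Task 5@1, Task 6@1) gives peak 19: s1:19  s2:12  s3:4  s4:4  s5:0  s6:0  s7:0  s8:0.
Shift Task 2→3, Task 3→7, Task 4→8, Task 6→3.
Schedule Task 1@1, Task 2@3, Task 3@7, Task 4@8, Task 5@1, Task 6@3: s1:6  s2:6  s3:6  s4:6  s5:4  s6:4  s7:4  s8:3 — peak 6.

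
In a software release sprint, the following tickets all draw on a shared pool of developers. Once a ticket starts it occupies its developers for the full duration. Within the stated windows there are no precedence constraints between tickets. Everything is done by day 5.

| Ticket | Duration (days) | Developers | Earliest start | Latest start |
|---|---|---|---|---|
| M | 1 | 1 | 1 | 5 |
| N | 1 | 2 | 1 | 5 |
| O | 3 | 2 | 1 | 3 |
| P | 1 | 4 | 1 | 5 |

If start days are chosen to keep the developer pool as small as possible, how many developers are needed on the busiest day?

4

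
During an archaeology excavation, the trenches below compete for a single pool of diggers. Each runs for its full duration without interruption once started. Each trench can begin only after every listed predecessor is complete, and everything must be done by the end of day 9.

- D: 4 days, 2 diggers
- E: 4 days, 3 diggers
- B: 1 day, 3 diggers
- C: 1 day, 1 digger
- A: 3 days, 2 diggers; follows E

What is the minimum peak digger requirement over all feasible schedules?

Early-start (D@1, E@1, B@1, C@1, A@5) gives peak 9: d1:9  d2:5  d3:5  d4:5  d5:2  d6:2  d7:2  d8:0  d9:0.
Shift D→5, B→9.
Schedule D@5, E@1, B@9, C@1, A@5: d1:4  d2:3  d3:3  d4:3  d5:4  d6:4  d7:4  d8:2  d9:3 — peak 4.
Total digger-days = 30 over 9 days ⇒ peak ≥ ⌈30/9⌉ = 4, so 4 is optimal.

4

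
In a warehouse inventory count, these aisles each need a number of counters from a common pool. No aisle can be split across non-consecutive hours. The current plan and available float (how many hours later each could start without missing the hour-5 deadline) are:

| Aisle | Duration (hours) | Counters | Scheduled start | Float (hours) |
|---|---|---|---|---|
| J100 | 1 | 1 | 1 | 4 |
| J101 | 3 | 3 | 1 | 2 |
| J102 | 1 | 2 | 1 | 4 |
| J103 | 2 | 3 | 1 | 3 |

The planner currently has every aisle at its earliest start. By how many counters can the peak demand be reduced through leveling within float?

4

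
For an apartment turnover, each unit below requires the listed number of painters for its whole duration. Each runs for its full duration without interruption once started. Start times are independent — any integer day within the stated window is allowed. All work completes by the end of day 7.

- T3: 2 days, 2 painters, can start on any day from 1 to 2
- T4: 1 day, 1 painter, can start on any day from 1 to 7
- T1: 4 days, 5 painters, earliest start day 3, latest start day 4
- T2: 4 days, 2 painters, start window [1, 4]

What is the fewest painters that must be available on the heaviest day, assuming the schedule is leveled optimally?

Schedule T3@1, T4@1, T1@3, T2@1: d1:5  d2:4  d3:7  d4:7  d5:5  d6:5  d7:0 — peak 7.

7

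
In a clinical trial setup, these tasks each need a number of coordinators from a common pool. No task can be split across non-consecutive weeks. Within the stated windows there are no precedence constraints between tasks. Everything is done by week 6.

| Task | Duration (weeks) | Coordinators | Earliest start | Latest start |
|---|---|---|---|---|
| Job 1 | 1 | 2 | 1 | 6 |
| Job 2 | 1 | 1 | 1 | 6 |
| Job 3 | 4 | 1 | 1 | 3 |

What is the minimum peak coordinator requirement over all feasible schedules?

2

Early-start (Job 1@1, Job 2@1, Job 3@1) gives peak 4: w1:4  w2:1  w3:1  w4:1  w5:0  w6:0.
Shift Job 2→2, Job 3→2.
Schedule Job 1@1, Job 2@2, Job 3@2: w1:2  w2:2  w3:1  w4:1  w5:1  w6:0 — peak 2.
Total coordinator-weeks = 7 over 6 weeks ⇒ peak ≥ ⌈7/6⌉ = 2, so 2 is optimal.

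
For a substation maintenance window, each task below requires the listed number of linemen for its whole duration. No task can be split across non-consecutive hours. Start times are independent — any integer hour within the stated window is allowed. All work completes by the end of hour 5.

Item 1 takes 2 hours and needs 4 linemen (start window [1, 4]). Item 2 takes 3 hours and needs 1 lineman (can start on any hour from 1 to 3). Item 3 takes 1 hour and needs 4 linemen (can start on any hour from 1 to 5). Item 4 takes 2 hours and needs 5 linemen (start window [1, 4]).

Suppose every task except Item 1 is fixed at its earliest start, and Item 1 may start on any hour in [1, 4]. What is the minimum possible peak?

Item 1@1: h1:14  h2:10  h3:1  h4:0  h5:0 → peak 14
Item 1@2: h1:10  h2:10  h3:5  h4:0  h5:0 → peak 10
Item 1@3: h1:10  h2:6  h3:5  h4:4  h5:0 → peak 10
Item 1@4: h1:10  h2:6  h3:1  h4:4  h5:4 → peak 10
Best is Item 1@2, peak 10.

10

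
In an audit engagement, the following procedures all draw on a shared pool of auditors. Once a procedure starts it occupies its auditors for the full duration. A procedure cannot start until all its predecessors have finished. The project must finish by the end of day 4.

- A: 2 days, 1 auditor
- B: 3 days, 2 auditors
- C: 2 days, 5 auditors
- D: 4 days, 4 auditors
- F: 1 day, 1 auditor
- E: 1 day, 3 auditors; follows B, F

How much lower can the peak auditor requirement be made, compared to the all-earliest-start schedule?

Early-start peak: d1:13  d2:12  d3:6  d4:7 ⇒ 13.
Leveled (A@3, B@1, C@1, D@1, F@3, E@4): d1:11  d2:11  d3:8  d4:8 ⇒ 11.
Reduction 13 − 11 = 2.

2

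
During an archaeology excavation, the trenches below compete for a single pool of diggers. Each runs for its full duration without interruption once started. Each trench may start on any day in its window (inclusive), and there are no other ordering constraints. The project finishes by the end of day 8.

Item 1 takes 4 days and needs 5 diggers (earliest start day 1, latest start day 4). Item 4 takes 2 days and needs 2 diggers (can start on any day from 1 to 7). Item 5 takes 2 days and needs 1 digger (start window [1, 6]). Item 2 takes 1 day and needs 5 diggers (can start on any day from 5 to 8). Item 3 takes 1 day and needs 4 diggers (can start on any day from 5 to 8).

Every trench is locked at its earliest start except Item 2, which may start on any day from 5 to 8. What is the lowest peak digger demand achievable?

8

Item 2@5: d1:8  d2:8  d3:5  d4:5  d5:9  d6:0  d7:0  d8:0 → peak 9
Item 2@6: d1:8  d2:8  d3:5  d4:5  d5:4  d6:5  d7:0  d8:0 → peak 8
Item 2@7: d1:8  d2:8  d3:5  d4:5  d5:4  d6:0  d7:5  d8:0 → peak 8
Item 2@8: d1:8  d2:8  d3:5  d4:5  d5:4  d6:0  d7:0  d8:5 → peak 8
Best is Item 2@6, peak 8.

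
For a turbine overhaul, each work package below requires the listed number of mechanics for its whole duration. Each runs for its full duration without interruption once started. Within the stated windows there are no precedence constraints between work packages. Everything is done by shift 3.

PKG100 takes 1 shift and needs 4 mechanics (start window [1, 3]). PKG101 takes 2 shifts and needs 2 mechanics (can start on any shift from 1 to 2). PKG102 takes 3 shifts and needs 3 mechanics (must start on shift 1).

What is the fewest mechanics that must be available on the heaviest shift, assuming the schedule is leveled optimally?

7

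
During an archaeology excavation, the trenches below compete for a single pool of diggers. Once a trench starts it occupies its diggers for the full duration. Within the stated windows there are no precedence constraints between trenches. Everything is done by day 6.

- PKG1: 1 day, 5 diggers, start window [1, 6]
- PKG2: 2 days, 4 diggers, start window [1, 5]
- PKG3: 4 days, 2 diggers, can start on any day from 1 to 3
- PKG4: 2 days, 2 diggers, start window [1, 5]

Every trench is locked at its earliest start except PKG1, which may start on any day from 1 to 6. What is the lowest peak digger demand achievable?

8

PKG1@1: d1:13  d2:8  d3:2  d4:2  d5:0  d6:0 → peak 13
PKG1@2: d1:8  d2:13  d3:2  d4:2  d5:0  d6:0 → peak 13
PKG1@3: d1:8  d2:8  d3:7  d4:2  d5:0  d6:0 → peak 8
PKG1@4: d1:8  d2:8  d3:2  d4:7  d5:0  d6:0 → peak 8
PKG1@5: d1:8  d2:8  d3:2  d4:2  d5:5  d6:0 → peak 8
PKG1@6: d1:8  d2:8  d3:2  d4:2  d5:0  d6:5 → peak 8
Best is PKG1@3, peak 8.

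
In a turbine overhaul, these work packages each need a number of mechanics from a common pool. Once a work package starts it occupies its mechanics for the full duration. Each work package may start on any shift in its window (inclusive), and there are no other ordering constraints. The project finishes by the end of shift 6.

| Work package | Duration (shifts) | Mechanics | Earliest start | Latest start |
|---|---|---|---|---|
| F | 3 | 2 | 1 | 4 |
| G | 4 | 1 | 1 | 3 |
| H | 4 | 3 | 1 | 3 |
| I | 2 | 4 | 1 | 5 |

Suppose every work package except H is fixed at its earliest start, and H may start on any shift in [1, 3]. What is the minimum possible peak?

H@1: s1:10  s2:10  s3:6  s4:4  s5:0  s6:0 → peak 10
H@2: s1:7  s2:10  s3:6  s4:4  s5:3  s6:0 → peak 10
H@3: s1:7  s2:7  s3:6  s4:4  s5:3  s6:3 → peak 7
Best is H@3, peak 7.

7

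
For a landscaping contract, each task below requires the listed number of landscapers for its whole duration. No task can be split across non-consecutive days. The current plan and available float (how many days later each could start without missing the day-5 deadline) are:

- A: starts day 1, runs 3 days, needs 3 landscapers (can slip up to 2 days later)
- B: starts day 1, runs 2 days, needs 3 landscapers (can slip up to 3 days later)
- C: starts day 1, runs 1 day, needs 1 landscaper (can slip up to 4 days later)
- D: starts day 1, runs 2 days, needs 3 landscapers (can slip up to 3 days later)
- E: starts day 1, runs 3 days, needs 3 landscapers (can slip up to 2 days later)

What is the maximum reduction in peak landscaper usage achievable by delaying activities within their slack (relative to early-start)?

Early-start peak: d1:13  d2:12  d3:6  d4:0  d5:0 ⇒ 13.
Leveled (A@1, B@1, C@1, D@4, E@3): d1:7  d2:6  d3:6  d4:6  d5:6 ⇒ 7.
Reduction 13 − 7 = 6.

6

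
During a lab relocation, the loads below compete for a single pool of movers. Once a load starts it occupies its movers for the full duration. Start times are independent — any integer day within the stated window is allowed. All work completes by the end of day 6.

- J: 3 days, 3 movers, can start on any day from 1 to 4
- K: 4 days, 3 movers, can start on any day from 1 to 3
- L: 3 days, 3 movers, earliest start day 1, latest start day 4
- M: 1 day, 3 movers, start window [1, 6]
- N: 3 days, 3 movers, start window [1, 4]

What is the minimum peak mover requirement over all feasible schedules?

9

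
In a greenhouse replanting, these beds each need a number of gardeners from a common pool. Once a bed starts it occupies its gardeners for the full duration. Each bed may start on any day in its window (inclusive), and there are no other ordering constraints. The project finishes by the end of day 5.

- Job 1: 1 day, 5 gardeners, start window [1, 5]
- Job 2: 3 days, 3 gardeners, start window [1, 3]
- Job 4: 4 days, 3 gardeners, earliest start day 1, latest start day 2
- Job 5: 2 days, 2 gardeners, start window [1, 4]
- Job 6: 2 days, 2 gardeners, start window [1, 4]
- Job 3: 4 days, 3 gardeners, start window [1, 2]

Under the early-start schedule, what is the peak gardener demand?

Early-start schedule: Job 1@1, Job 2@1, Job 4@1, Job 5@1, Job 6@1, Job 3@1.
Load per day: day 1: 18, day 2: 13, day 3: 9, day 4: 6, day 5: 0.
Peak is 18.

18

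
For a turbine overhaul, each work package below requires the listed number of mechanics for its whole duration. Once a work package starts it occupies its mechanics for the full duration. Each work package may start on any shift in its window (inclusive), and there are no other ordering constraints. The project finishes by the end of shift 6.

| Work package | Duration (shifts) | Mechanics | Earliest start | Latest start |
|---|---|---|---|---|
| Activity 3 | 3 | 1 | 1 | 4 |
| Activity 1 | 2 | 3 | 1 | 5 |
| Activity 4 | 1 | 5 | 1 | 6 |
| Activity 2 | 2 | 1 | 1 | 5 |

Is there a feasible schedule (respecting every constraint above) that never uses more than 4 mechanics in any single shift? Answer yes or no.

The minimum achievable peak is 5; 4 < 5, so no feasible schedule stays within the cap.

no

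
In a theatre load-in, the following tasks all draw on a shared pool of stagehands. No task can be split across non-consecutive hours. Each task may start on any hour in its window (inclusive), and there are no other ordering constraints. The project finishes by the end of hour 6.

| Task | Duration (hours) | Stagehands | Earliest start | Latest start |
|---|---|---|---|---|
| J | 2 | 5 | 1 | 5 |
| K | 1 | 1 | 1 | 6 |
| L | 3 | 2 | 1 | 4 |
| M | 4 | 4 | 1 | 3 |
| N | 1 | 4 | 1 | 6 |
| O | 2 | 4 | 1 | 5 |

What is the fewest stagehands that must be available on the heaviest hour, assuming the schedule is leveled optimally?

Early-start (J@1, K@1, L@1, M@1, N@1, O@1) gives peak 20: h1:20  h2:15  h3:6  h4:4  h5:0  h6:0.
Shift M→3, N→4, O→5.
Schedule J@1, K@1, L@1, M@3, N@4, O@5: h1:8  h2:7  h3:6  h4:8  h5:8  h6:8 — peak 8.
Total stagehand-hours = 45 over 6 hours ⇒ peak ≥ ⌈45/6⌉ = 8, so 8 is optimal.

8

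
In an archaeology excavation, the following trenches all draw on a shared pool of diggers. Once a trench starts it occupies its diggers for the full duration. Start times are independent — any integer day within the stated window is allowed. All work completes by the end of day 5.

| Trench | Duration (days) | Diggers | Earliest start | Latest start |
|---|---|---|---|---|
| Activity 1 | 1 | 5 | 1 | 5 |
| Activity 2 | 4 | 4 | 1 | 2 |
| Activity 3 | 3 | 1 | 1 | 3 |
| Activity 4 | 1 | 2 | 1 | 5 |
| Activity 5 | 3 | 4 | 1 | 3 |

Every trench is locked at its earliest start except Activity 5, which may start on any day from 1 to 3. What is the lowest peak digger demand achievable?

12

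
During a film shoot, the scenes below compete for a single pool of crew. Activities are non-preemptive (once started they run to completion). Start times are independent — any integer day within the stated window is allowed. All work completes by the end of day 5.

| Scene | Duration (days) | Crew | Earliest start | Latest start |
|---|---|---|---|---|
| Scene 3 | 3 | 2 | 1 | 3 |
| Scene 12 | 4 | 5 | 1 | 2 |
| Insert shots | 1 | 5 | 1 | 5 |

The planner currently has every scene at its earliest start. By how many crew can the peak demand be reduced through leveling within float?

5

Early-start peak: d1:12  d2:7  d3:7  d4:5  d5:0 ⇒ 12.
Leveled (Scene 3@1, Scene 12@1, Insert shots@5): d1:7  d2:7  d3:7  d4:5  d5:5 ⇒ 7.
Reduction 12 − 7 = 5.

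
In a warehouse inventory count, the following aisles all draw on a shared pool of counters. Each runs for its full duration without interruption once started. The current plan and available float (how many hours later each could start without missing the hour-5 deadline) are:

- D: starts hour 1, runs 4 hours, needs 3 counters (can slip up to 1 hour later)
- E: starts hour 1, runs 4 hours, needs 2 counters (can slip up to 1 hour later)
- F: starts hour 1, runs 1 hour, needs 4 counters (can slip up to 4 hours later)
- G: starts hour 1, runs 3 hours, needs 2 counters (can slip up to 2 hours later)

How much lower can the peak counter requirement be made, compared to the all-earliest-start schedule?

4

Early-start peak: h1:11  h2:7  h3:7  h4:5  h5:0 ⇒ 11.
Leveled (D@1, E@1, F@5, G@1): h1:7  h2:7  h3:7  h4:5  h5:4 ⇒ 7.
Reduction 11 − 7 = 4.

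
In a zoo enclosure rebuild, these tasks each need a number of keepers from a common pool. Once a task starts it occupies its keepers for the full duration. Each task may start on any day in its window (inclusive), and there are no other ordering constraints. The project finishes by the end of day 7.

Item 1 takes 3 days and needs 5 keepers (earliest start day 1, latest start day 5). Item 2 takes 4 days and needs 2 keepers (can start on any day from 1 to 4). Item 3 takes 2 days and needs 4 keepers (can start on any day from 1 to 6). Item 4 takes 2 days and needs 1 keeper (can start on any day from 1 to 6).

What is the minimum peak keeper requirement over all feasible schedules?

Early-start (Item 1@1, Item 2@1, Item 3@1, Item 4@1) gives peak 12: d1:12  d2:12  d3:7  d4:2  d5:0  d6:0  d7:0.
Shift Item 2→4, Item 3→4.
Schedule Item 1@1, Item 2@4, Item 3@4, Item 4@1: d1:6  d2:6  d3:5  d4:6  d5:6  d6:2  d7:2 — peak 6.

6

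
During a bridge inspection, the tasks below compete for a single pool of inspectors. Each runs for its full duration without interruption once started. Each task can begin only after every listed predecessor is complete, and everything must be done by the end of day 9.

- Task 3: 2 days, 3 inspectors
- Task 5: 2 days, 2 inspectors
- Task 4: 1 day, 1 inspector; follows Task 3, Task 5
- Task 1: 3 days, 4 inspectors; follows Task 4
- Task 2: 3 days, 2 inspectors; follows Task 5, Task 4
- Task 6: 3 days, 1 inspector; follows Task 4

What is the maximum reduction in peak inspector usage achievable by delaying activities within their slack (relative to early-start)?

Early-start peak: d1:5  d2:5  d3:1  d4:7  d5:7  d6:7  d7:0  d8:0  d9:0 ⇒ 7.
Leveled (Task 3@1, Task 5@1, Task 4@3, Task 1@4, Task 2@7, Task 6@4): d1:5  d2:5  d3:1  d4:5  d5:5  d6:5  d7:2  d8:2  d9:2 ⇒ 5.
Reduction 7 − 5 = 2.

2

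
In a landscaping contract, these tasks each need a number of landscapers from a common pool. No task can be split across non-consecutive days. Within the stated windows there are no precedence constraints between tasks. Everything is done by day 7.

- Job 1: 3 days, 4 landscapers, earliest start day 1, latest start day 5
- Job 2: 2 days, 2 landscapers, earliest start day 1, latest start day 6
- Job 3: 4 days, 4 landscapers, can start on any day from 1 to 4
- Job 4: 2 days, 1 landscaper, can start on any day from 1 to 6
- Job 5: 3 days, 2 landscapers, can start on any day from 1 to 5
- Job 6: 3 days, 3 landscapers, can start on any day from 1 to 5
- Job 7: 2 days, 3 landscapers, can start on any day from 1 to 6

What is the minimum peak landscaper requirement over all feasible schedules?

8

Early-start (Job 1@1, Job 2@1, Job 3@1, Job 4@1, Job 5@1, Job 6@1, Job 7@1) gives peak 19: d1:19  d2:19  d3:13  d4:4  d5:0  d6:0  d7:0.
Shift Job 2→4, Job 4→4, Job 5→5, Job 6→5, Job 7→6.
Schedule Job 1@1, Job 2@4, Job 3@1, Job 4@4, Job 5@5, Job 6@5, Job 7@6: d1:8  d2:8  d3:8  d4:7  d5:8  d6:8  d7:8 — peak 8.
Total landscaper-days = 55 over 7 days ⇒ peak ≥ ⌈55/7⌉ = 8, so 8 is optimal.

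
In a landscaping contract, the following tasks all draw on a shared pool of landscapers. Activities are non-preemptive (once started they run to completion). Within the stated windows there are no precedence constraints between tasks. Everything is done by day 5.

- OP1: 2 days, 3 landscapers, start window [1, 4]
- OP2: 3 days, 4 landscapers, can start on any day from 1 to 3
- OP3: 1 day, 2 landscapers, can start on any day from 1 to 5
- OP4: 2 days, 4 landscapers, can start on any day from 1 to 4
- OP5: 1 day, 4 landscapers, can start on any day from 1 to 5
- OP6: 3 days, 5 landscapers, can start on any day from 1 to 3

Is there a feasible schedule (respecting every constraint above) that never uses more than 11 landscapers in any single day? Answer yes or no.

yes

Schedule OP1@1, OP2@1, OP3@1, OP4@4, OP5@2, OP6@3: d1:9  d2:11  d3:9  d4:9  d5:9 — peak 11 ≤ 11.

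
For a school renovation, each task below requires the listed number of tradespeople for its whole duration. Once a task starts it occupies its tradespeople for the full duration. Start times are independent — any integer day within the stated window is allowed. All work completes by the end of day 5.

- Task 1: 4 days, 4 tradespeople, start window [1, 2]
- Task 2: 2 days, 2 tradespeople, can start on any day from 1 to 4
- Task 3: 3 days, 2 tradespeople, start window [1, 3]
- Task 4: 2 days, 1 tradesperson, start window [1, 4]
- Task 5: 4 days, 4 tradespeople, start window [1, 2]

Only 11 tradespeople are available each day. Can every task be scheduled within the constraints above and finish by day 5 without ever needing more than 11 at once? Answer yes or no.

Schedule Task 1@1, Task 2@1, Task 3@3, Task 4@1, Task 5@1: d1:11  d2:11  d3:10  d4:10  d5:2 — peak 11 ≤ 11.

yes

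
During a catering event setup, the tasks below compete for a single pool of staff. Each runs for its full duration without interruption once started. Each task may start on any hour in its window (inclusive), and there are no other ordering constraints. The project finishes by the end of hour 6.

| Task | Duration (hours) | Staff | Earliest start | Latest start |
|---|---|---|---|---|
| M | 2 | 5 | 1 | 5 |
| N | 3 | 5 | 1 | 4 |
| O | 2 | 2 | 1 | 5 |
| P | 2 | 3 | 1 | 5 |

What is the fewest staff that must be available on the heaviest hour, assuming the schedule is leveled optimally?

Early-start (M@1, N@1, O@1, P@1) gives peak 15: h1:15  h2:15  h3:5  h4:0  h5:0  h6:0.
Shift N→3, P→3.
Schedule M@1, N@3, O@1, P@3: h1:7  h2:7  h3:8  h4:8  h5:5  h6:0 — peak 8.

8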